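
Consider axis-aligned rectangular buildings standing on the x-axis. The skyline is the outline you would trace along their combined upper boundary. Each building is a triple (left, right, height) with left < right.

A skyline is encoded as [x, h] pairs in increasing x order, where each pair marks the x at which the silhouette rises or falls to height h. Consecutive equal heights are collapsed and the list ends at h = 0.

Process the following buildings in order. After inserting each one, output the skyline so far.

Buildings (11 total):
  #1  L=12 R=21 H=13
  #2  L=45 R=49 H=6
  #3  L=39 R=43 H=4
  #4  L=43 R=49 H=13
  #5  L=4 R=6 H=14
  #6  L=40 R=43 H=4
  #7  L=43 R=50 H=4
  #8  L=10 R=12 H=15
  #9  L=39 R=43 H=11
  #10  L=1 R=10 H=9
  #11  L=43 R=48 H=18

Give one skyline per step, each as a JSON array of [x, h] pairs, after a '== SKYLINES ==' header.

== SKYLINES ==
[[12,13],[21,0]]
[[12,13],[21,0],[45,6],[49,0]]
[[12,13],[21,0],[39,4],[43,0],[45,6],[49,0]]
[[12,13],[21,0],[39,4],[43,13],[49,0]]
[[4,14],[6,0],[12,13],[21,0],[39,4],[43,13],[49,0]]
[[4,14],[6,0],[12,13],[21,0],[39,4],[43,13],[49,0]]
[[4,14],[6,0],[12,13],[21,0],[39,4],[43,13],[49,4],[50,0]]
[[4,14],[6,0],[10,15],[12,13],[21,0],[39,4],[43,13],[49,4],[50,0]]
[[4,14],[6,0],[10,15],[12,13],[21,0],[39,11],[43,13],[49,4],[50,0]]
[[1,9],[4,14],[6,9],[10,15],[12,13],[21,0],[39,11],[43,13],[49,4],[50,0]]
[[1,9],[4,14],[6,9],[10,15],[12,13],[21,0],[39,11],[43,18],[48,13],[49,4],[50,0]]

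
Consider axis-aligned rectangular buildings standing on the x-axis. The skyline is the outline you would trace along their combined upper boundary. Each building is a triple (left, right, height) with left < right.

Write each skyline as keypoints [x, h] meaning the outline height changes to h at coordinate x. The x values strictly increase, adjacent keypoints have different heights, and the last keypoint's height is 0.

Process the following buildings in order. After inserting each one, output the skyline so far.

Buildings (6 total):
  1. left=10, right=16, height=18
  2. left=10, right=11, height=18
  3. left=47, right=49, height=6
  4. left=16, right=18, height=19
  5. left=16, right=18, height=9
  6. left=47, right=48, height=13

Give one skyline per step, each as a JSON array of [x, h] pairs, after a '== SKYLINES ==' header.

== SKYLINES ==
[[10,18],[16,0]]
[[10,18],[16,0]]
[[10,18],[16,0],[47,6],[49,0]]
[[10,18],[16,19],[18,0],[47,6],[49,0]]
[[10,18],[16,19],[18,0],[47,6],[49,0]]
[[10,18],[16,19],[18,0],[47,13],[48,6],[49,0]]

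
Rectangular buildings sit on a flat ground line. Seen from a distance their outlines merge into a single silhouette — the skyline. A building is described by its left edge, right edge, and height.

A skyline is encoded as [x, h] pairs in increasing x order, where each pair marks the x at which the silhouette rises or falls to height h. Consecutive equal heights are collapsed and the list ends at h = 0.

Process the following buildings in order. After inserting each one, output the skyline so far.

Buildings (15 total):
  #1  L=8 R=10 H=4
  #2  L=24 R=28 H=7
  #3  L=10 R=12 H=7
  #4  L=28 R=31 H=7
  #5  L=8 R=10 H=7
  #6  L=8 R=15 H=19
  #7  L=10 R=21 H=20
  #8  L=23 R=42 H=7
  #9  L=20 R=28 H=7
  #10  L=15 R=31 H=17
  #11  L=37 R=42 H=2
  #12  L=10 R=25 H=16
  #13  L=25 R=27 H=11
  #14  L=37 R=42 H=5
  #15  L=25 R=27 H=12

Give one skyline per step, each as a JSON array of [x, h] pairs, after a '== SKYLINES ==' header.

== SKYLINES ==
[[8,4],[10,0]]
[[8,4],[10,0],[24,7],[28,0]]
[[8,4],[10,7],[12,0],[24,7],[28,0]]
[[8,4],[10,7],[12,0],[24,7],[31,0]]
[[8,7],[12,0],[24,7],[31,0]]
[[8,19],[15,0],[24,7],[31,0]]
[[8,19],[10,20],[21,0],[24,7],[31,0]]
[[8,19],[10,20],[21,0],[23,7],[42,0]]
[[8,19],[10,20],[21,7],[42,0]]
[[8,19],[10,20],[21,17],[31,7],[42,0]]
[[8,19],[10,20],[21,17],[31,7],[42,0]]
[[8,19],[10,20],[21,17],[31,7],[42,0]]
[[8,19],[10,20],[21,17],[31,7],[42,0]]
[[8,19],[10,20],[21,17],[31,7],[42,0]]
[[8,19],[10,20],[21,17],[31,7],[42,0]]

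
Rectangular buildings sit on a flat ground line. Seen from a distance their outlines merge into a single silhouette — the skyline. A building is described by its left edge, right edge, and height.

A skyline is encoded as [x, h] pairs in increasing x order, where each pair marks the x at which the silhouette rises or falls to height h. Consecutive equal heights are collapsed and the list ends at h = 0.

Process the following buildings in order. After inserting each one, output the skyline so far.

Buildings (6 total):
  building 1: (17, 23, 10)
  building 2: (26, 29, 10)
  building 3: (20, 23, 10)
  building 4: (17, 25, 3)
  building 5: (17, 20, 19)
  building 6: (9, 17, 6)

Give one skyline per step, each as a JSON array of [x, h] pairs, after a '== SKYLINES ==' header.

== SKYLINES ==
[[17,10],[23,0]]
[[17,10],[23,0],[26,10],[29,0]]
[[17,10],[23,0],[26,10],[29,0]]
[[17,10],[23,3],[25,0],[26,10],[29,0]]
[[17,19],[20,10],[23,3],[25,0],[26,10],[29,0]]
[[9,6],[17,19],[20,10],[23,3],[25,0],[26,10],[29,0]]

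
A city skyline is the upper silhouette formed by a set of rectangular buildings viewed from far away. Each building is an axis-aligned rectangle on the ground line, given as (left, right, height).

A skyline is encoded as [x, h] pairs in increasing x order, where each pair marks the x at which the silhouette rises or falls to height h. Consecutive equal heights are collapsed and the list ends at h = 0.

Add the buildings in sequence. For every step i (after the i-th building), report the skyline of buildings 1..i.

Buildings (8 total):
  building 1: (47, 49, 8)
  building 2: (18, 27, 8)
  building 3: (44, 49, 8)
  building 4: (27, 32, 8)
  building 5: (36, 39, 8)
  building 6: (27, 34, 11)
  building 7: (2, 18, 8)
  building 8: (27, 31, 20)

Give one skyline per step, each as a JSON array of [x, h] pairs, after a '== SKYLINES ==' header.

== SKYLINES ==
[[47,8],[49,0]]
[[18,8],[27,0],[47,8],[49,0]]
[[18,8],[27,0],[44,8],[49,0]]
[[18,8],[32,0],[44,8],[49,0]]
[[18,8],[32,0],[36,8],[39,0],[44,8],[49,0]]
[[18,8],[27,11],[34,0],[36,8],[39,0],[44,8],[49,0]]
[[2,8],[27,11],[34,0],[36,8],[39,0],[44,8],[49,0]]
[[2,8],[27,20],[31,11],[34,0],[36,8],[39,0],[44,8],[49,0]]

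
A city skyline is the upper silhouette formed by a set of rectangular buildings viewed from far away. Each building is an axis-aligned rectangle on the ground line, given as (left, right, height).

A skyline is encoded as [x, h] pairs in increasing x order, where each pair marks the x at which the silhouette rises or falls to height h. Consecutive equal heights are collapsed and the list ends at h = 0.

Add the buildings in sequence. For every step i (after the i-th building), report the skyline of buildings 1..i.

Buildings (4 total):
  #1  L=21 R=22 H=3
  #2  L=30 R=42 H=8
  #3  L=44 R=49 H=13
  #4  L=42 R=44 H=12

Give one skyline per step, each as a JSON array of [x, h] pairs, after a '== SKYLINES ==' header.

== SKYLINES ==
[[21,3],[22,0]]
[[21,3],[22,0],[30,8],[42,0]]
[[21,3],[22,0],[30,8],[42,0],[44,13],[49,0]]
[[21,3],[22,0],[30,8],[42,12],[44,13],[49,0]]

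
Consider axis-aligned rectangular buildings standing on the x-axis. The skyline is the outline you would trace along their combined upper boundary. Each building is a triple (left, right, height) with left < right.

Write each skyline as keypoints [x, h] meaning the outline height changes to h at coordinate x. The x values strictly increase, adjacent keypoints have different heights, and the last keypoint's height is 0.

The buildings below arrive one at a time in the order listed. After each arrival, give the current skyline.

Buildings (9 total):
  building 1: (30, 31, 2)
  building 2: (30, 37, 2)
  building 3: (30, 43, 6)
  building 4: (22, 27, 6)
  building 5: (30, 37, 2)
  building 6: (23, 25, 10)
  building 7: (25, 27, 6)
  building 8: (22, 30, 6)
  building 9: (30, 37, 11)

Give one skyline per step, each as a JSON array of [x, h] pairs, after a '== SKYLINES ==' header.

== SKYLINES ==
[[30,2],[31,0]]
[[30,2],[37,0]]
[[30,6],[43,0]]
[[22,6],[27,0],[30,6],[43,0]]
[[22,6],[27,0],[30,6],[43,0]]
[[22,6],[23,10],[25,6],[27,0],[30,6],[43,0]]
[[22,6],[23,10],[25,6],[27,0],[30,6],[43,0]]
[[22,6],[23,10],[25,6],[43,0]]
[[22,6],[23,10],[25,6],[30,11],[37,6],[43,0]]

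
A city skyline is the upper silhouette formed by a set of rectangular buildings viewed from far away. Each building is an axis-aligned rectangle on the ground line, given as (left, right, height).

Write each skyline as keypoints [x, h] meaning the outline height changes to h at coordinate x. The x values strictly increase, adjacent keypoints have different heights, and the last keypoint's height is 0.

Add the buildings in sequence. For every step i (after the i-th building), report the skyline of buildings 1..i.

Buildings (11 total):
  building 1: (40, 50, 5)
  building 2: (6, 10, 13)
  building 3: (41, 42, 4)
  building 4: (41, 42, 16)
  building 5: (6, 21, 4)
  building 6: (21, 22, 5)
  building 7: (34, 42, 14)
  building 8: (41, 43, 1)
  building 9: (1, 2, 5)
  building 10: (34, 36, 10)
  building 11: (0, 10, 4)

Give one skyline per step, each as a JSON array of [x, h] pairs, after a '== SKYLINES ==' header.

== SKYLINES ==
[[40,5],[50,0]]
[[6,13],[10,0],[40,5],[50,0]]
[[6,13],[10,0],[40,5],[50,0]]
[[6,13],[10,0],[40,5],[41,16],[42,5],[50,0]]
[[6,13],[10,4],[21,0],[40,5],[41,16],[42,5],[50,0]]
[[6,13],[10,4],[21,5],[22,0],[40,5],[41,16],[42,5],[50,0]]
[[6,13],[10,4],[21,5],[22,0],[34,14],[41,16],[42,5],[50,0]]
[[6,13],[10,4],[21,5],[22,0],[34,14],[41,16],[42,5],[50,0]]
[[1,5],[2,0],[6,13],[10,4],[21,5],[22,0],[34,14],[41,16],[42,5],[50,0]]
[[1,5],[2,0],[6,13],[10,4],[21,5],[22,0],[34,14],[41,16],[42,5],[50,0]]
[[0,4],[1,5],[2,4],[6,13],[10,4],[21,5],[22,0],[34,14],[41,16],[42,5],[50,0]]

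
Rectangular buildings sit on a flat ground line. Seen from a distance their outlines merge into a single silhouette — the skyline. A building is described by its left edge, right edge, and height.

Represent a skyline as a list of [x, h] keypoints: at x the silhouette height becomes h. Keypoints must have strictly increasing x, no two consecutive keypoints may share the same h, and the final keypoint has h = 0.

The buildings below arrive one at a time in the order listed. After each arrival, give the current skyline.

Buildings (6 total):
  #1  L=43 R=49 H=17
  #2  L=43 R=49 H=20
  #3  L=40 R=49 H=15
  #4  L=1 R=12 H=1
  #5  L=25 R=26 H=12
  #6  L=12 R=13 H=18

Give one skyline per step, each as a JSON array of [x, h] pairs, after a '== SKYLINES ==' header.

== SKYLINES ==
[[43,17],[49,0]]
[[43,20],[49,0]]
[[40,15],[43,20],[49,0]]
[[1,1],[12,0],[40,15],[43,20],[49,0]]
[[1,1],[12,0],[25,12],[26,0],[40,15],[43,20],[49,0]]
[[1,1],[12,18],[13,0],[25,12],[26,0],[40,15],[43,20],[49,0]]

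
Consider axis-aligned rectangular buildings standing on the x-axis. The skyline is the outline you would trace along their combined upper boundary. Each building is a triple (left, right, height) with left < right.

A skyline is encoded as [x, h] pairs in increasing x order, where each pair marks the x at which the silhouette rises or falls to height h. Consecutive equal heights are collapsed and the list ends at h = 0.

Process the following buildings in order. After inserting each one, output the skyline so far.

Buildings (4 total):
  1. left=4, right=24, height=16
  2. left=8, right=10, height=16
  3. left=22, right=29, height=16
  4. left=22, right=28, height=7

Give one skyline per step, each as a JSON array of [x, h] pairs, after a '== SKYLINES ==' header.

== SKYLINES ==
[[4,16],[24,0]]
[[4,16],[24,0]]
[[4,16],[29,0]]
[[4,16],[29,0]]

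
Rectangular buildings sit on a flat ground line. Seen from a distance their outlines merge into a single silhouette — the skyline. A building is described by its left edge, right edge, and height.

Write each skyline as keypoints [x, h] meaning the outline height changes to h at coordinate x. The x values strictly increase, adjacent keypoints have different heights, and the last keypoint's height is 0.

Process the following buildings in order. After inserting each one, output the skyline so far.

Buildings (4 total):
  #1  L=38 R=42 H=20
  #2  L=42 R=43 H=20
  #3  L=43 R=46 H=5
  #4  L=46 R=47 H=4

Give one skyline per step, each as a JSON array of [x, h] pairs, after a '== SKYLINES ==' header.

== SKYLINES ==
[[38,20],[42,0]]
[[38,20],[43,0]]
[[38,20],[43,5],[46,0]]
[[38,20],[43,5],[46,4],[47,0]]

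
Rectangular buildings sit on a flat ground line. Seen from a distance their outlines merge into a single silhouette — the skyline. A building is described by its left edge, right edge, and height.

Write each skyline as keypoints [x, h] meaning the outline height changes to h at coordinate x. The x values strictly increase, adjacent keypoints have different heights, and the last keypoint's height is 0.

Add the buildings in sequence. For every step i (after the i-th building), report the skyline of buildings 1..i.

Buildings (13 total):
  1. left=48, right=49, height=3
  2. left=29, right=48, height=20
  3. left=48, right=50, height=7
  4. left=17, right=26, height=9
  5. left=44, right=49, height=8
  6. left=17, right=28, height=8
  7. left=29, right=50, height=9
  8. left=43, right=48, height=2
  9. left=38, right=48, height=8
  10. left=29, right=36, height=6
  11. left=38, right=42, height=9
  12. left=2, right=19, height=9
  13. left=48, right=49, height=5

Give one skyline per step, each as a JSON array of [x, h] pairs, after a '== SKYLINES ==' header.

== SKYLINES ==
[[48,3],[49,0]]
[[29,20],[48,3],[49,0]]
[[29,20],[48,7],[50,0]]
[[17,9],[26,0],[29,20],[48,7],[50,0]]
[[17,9],[26,0],[29,20],[48,8],[49,7],[50,0]]
[[17,9],[26,8],[28,0],[29,20],[48,8],[49,7],[50,0]]
[[17,9],[26,8],[28,0],[29,20],[48,9],[50,0]]
[[17,9],[26,8],[28,0],[29,20],[48,9],[50,0]]
[[17,9],[26,8],[28,0],[29,20],[48,9],[50,0]]
[[17,9],[26,8],[28,0],[29,20],[48,9],[50,0]]
[[17,9],[26,8],[28,0],[29,20],[48,9],[50,0]]
[[2,9],[26,8],[28,0],[29,20],[48,9],[50,0]]
[[2,9],[26,8],[28,0],[29,20],[48,9],[50,0]]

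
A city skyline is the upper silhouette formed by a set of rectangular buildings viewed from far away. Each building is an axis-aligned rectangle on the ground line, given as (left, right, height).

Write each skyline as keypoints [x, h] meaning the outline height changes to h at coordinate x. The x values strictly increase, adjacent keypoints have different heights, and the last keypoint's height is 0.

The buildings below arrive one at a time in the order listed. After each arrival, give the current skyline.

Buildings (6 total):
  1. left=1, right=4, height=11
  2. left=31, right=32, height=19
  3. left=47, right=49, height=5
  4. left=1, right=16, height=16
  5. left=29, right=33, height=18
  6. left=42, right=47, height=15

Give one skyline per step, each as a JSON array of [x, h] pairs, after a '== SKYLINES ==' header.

== SKYLINES ==
[[1,11],[4,0]]
[[1,11],[4,0],[31,19],[32,0]]
[[1,11],[4,0],[31,19],[32,0],[47,5],[49,0]]
[[1,16],[16,0],[31,19],[32,0],[47,5],[49,0]]
[[1,16],[16,0],[29,18],[31,19],[32,18],[33,0],[47,5],[49,0]]
[[1,16],[16,0],[29,18],[31,19],[32,18],[33,0],[42,15],[47,5],[49,0]]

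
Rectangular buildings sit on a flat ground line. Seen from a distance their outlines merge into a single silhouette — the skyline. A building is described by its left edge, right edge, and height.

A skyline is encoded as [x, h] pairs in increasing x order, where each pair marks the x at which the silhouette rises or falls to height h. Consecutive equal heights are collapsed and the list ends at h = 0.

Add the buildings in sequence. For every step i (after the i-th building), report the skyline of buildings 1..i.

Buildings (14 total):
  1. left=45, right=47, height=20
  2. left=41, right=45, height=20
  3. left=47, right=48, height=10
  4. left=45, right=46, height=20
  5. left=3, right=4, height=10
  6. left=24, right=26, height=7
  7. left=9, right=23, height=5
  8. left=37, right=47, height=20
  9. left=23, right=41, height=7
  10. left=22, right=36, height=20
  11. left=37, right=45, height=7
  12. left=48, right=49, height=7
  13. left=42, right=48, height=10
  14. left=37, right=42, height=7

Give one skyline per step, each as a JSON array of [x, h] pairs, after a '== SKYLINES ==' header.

== SKYLINES ==
[[45,20],[47,0]]
[[41,20],[47,0]]
[[41,20],[47,10],[48,0]]
[[41,20],[47,10],[48,0]]
[[3,10],[4,0],[41,20],[47,10],[48,0]]
[[3,10],[4,0],[24,7],[26,0],[41,20],[47,10],[48,0]]
[[3,10],[4,0],[9,5],[23,0],[24,7],[26,0],[41,20],[47,10],[48,0]]
[[3,10],[4,0],[9,5],[23,0],[24,7],[26,0],[37,20],[47,10],[48,0]]
[[3,10],[4,0],[9,5],[23,7],[37,20],[47,10],[48,0]]
[[3,10],[4,0],[9,5],[22,20],[36,7],[37,20],[47,10],[48,0]]
[[3,10],[4,0],[9,5],[22,20],[36,7],[37,20],[47,10],[48,0]]
[[3,10],[4,0],[9,5],[22,20],[36,7],[37,20],[47,10],[48,7],[49,0]]
[[3,10],[4,0],[9,5],[22,20],[36,7],[37,20],[47,10],[48,7],[49,0]]
[[3,10],[4,0],[9,5],[22,20],[36,7],[37,20],[47,10],[48,7],[49,0]]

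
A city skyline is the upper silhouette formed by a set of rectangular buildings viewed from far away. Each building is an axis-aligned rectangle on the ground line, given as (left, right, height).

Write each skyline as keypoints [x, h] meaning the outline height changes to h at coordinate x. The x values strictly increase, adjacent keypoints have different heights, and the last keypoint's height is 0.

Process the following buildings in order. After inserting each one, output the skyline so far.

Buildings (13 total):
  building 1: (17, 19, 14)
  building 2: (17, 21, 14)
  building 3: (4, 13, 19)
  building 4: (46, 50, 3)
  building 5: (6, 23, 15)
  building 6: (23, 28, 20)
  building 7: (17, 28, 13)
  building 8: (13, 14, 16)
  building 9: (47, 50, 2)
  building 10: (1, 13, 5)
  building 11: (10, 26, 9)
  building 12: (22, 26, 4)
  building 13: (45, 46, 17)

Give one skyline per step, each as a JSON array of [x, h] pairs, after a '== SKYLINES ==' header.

== SKYLINES ==
[[17,14],[19,0]]
[[17,14],[21,0]]
[[4,19],[13,0],[17,14],[21,0]]
[[4,19],[13,0],[17,14],[21,0],[46,3],[50,0]]
[[4,19],[13,15],[23,0],[46,3],[50,0]]
[[4,19],[13,15],[23,20],[28,0],[46,3],[50,0]]
[[4,19],[13,15],[23,20],[28,0],[46,3],[50,0]]
[[4,19],[13,16],[14,15],[23,20],[28,0],[46,3],[50,0]]
[[4,19],[13,16],[14,15],[23,20],[28,0],[46,3],[50,0]]
[[1,5],[4,19],[13,16],[14,15],[23,20],[28,0],[46,3],[50,0]]
[[1,5],[4,19],[13,16],[14,15],[23,20],[28,0],[46,3],[50,0]]
[[1,5],[4,19],[13,16],[14,15],[23,20],[28,0],[46,3],[50,0]]
[[1,5],[4,19],[13,16],[14,15],[23,20],[28,0],[45,17],[46,3],[50,0]]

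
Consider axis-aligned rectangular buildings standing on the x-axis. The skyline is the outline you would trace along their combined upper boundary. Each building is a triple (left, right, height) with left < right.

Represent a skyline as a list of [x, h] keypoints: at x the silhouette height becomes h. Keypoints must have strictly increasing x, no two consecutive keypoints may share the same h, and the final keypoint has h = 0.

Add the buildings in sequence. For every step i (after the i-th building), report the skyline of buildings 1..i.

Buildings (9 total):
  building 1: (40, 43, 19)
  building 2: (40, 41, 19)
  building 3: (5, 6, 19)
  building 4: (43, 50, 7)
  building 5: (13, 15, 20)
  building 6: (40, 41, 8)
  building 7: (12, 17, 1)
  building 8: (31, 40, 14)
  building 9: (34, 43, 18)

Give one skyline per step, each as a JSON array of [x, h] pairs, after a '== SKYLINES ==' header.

== SKYLINES ==
[[40,19],[43,0]]
[[40,19],[43,0]]
[[5,19],[6,0],[40,19],[43,0]]
[[5,19],[6,0],[40,19],[43,7],[50,0]]
[[5,19],[6,0],[13,20],[15,0],[40,19],[43,7],[50,0]]
[[5,19],[6,0],[13,20],[15,0],[40,19],[43,7],[50,0]]
[[5,19],[6,0],[12,1],[13,20],[15,1],[17,0],[40,19],[43,7],[50,0]]
[[5,19],[6,0],[12,1],[13,20],[15,1],[17,0],[31,14],[40,19],[43,7],[50,0]]
[[5,19],[6,0],[12,1],[13,20],[15,1],[17,0],[31,14],[34,18],[40,19],[43,7],[50,0]]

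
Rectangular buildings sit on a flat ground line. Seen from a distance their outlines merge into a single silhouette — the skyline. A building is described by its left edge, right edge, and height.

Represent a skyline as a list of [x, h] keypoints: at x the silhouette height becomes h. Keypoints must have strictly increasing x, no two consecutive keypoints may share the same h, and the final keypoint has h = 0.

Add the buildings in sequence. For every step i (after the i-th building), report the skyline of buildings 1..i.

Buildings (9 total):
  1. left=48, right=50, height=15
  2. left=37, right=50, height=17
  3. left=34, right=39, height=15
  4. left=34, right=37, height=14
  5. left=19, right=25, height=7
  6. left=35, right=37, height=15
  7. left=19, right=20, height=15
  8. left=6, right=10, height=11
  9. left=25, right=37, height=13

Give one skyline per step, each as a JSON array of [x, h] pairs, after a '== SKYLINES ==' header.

== SKYLINES ==
[[48,15],[50,0]]
[[37,17],[50,0]]
[[34,15],[37,17],[50,0]]
[[34,15],[37,17],[50,0]]
[[19,7],[25,0],[34,15],[37,17],[50,0]]
[[19,7],[25,0],[34,15],[37,17],[50,0]]
[[19,15],[20,7],[25,0],[34,15],[37,17],[50,0]]
[[6,11],[10,0],[19,15],[20,7],[25,0],[34,15],[37,17],[50,0]]
[[6,11],[10,0],[19,15],[20,7],[25,13],[34,15],[37,17],[50,0]]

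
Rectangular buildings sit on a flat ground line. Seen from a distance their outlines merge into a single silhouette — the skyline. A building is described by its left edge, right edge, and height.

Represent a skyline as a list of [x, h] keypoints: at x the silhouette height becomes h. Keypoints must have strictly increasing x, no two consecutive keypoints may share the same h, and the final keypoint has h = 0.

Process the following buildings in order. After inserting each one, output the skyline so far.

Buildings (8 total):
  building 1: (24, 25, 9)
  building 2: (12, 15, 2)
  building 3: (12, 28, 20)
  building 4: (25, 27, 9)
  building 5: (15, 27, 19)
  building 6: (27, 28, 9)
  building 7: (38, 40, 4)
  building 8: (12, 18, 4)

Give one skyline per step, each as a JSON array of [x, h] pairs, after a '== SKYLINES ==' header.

== SKYLINES ==
[[24,9],[25,0]]
[[12,2],[15,0],[24,9],[25,0]]
[[12,20],[28,0]]
[[12,20],[28,0]]
[[12,20],[28,0]]
[[12,20],[28,0]]
[[12,20],[28,0],[38,4],[40,0]]
[[12,20],[28,0],[38,4],[40,0]]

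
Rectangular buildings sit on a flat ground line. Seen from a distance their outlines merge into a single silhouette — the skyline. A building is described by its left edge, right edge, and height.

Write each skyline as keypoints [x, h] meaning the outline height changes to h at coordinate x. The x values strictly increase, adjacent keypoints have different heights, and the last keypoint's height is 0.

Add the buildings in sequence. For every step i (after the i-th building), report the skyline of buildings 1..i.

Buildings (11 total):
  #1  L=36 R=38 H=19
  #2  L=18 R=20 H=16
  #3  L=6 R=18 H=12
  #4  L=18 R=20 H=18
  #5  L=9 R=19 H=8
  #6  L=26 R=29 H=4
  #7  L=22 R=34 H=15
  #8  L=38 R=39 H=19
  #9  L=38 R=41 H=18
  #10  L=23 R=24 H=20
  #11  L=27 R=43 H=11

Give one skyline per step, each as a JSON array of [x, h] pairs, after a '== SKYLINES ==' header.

== SKYLINES ==
[[36,19],[38,0]]
[[18,16],[20,0],[36,19],[38,0]]
[[6,12],[18,16],[20,0],[36,19],[38,0]]
[[6,12],[18,18],[20,0],[36,19],[38,0]]
[[6,12],[18,18],[20,0],[36,19],[38,0]]
[[6,12],[18,18],[20,0],[26,4],[29,0],[36,19],[38,0]]
[[6,12],[18,18],[20,0],[22,15],[34,0],[36,19],[38,0]]
[[6,12],[18,18],[20,0],[22,15],[34,0],[36,19],[39,0]]
[[6,12],[18,18],[20,0],[22,15],[34,0],[36,19],[39,18],[41,0]]
[[6,12],[18,18],[20,0],[22,15],[23,20],[24,15],[34,0],[36,19],[39,18],[41,0]]
[[6,12],[18,18],[20,0],[22,15],[23,20],[24,15],[34,11],[36,19],[39,18],[41,11],[43,0]]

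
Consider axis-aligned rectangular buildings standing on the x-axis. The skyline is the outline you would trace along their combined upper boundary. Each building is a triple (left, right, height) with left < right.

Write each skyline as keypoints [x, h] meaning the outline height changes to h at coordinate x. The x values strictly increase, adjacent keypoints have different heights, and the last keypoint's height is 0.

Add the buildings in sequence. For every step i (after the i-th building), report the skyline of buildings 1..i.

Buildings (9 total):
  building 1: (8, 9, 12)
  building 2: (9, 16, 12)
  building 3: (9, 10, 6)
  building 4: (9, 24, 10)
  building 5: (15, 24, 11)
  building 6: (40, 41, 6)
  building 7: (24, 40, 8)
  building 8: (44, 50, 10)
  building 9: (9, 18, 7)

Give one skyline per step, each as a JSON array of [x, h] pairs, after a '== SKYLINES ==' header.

== SKYLINES ==
[[8,12],[9,0]]
[[8,12],[16,0]]
[[8,12],[16,0]]
[[8,12],[16,10],[24,0]]
[[8,12],[16,11],[24,0]]
[[8,12],[16,11],[24,0],[40,6],[41,0]]
[[8,12],[16,11],[24,8],[40,6],[41,0]]
[[8,12],[16,11],[24,8],[40,6],[41,0],[44,10],[50,0]]
[[8,12],[16,11],[24,8],[40,6],[41,0],[44,10],[50,0]]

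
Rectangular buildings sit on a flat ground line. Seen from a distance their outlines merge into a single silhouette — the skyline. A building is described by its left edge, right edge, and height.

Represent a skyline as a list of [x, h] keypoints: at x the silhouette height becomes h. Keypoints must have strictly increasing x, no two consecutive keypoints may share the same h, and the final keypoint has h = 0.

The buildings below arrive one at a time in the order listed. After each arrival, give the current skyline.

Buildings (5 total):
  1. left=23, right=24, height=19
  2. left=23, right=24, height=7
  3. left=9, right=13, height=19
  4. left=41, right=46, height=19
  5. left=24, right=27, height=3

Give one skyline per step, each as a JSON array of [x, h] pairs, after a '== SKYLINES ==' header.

== SKYLINES ==
[[23,19],[24,0]]
[[23,19],[24,0]]
[[9,19],[13,0],[23,19],[24,0]]
[[9,19],[13,0],[23,19],[24,0],[41,19],[46,0]]
[[9,19],[13,0],[23,19],[24,3],[27,0],[41,19],[46,0]]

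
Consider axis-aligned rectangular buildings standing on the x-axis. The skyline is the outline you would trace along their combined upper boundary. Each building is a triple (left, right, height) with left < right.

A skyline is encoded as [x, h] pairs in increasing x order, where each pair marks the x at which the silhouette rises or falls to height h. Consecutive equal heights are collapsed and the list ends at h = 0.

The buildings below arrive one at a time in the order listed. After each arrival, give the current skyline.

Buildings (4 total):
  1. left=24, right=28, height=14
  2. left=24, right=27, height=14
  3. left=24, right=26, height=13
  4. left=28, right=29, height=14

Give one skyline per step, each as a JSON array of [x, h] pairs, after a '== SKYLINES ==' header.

== SKYLINES ==
[[24,14],[28,0]]
[[24,14],[28,0]]
[[24,14],[28,0]]
[[24,14],[29,0]]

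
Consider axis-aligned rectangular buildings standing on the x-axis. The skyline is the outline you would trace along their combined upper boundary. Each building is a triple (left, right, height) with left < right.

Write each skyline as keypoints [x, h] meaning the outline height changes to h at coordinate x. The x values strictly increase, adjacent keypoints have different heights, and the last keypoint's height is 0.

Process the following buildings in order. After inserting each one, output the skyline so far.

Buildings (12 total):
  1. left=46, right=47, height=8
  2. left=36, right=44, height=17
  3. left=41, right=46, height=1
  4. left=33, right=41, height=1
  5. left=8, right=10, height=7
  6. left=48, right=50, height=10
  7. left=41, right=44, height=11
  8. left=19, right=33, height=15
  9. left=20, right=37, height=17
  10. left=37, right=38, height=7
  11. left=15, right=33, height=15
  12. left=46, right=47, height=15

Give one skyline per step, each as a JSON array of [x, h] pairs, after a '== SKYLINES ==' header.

== SKYLINES ==
[[46,8],[47,0]]
[[36,17],[44,0],[46,8],[47,0]]
[[36,17],[44,1],[46,8],[47,0]]
[[33,1],[36,17],[44,1],[46,8],[47,0]]
[[8,7],[10,0],[33,1],[36,17],[44,1],[46,8],[47,0]]
[[8,7],[10,0],[33,1],[36,17],[44,1],[46,8],[47,0],[48,10],[50,0]]
[[8,7],[10,0],[33,1],[36,17],[44,1],[46,8],[47,0],[48,10],[50,0]]
[[8,7],[10,0],[19,15],[33,1],[36,17],[44,1],[46,8],[47,0],[48,10],[50,0]]
[[8,7],[10,0],[19,15],[20,17],[44,1],[46,8],[47,0],[48,10],[50,0]]
[[8,7],[10,0],[19,15],[20,17],[44,1],[46,8],[47,0],[48,10],[50,0]]
[[8,7],[10,0],[15,15],[20,17],[44,1],[46,8],[47,0],[48,10],[50,0]]
[[8,7],[10,0],[15,15],[20,17],[44,1],[46,15],[47,0],[48,10],[50,0]]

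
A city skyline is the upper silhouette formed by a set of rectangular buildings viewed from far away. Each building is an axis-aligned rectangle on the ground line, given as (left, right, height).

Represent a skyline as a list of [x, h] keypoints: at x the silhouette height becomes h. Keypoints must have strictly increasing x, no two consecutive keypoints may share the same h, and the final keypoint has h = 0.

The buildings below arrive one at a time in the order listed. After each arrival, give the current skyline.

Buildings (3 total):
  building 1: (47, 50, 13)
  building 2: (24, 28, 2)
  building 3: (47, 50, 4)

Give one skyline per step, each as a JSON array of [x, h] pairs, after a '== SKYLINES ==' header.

== SKYLINES ==
[[47,13],[50,0]]
[[24,2],[28,0],[47,13],[50,0]]
[[24,2],[28,0],[47,13],[50,0]]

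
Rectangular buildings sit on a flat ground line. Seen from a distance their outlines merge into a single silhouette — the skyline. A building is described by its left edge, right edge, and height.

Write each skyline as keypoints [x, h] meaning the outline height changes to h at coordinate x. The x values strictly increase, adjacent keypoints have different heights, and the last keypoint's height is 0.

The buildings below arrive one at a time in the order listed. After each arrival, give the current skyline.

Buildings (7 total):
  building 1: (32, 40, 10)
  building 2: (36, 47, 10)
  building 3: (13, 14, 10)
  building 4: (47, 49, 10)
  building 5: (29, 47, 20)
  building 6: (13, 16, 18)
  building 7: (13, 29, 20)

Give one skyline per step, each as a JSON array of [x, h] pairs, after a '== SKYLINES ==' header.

== SKYLINES ==
[[32,10],[40,0]]
[[32,10],[47,0]]
[[13,10],[14,0],[32,10],[47,0]]
[[13,10],[14,0],[32,10],[49,0]]
[[13,10],[14,0],[29,20],[47,10],[49,0]]
[[13,18],[16,0],[29,20],[47,10],[49,0]]
[[13,20],[47,10],[49,0]]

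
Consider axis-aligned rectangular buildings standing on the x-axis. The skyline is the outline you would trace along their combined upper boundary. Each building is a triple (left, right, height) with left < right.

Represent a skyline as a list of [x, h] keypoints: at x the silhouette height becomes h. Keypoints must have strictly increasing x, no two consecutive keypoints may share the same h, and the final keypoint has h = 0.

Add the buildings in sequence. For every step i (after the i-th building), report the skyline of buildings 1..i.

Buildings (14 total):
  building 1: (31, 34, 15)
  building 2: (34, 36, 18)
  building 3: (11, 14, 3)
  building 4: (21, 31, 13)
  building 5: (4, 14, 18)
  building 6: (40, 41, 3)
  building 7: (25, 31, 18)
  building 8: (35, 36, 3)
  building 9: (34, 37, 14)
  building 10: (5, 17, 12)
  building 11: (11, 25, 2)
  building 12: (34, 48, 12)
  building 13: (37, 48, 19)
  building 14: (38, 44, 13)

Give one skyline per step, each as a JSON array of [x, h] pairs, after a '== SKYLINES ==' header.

== SKYLINES ==
[[31,15],[34,0]]
[[31,15],[34,18],[36,0]]
[[11,3],[14,0],[31,15],[34,18],[36,0]]
[[11,3],[14,0],[21,13],[31,15],[34,18],[36,0]]
[[4,18],[14,0],[21,13],[31,15],[34,18],[36,0]]
[[4,18],[14,0],[21,13],[31,15],[34,18],[36,0],[40,3],[41,0]]
[[4,18],[14,0],[21,13],[25,18],[31,15],[34,18],[36,0],[40,3],[41,0]]
[[4,18],[14,0],[21,13],[25,18],[31,15],[34,18],[36,0],[40,3],[41,0]]
[[4,18],[14,0],[21,13],[25,18],[31,15],[34,18],[36,14],[37,0],[40,3],[41,0]]
[[4,18],[14,12],[17,0],[21,13],[25,18],[31,15],[34,18],[36,14],[37,0],[40,3],[41,0]]
[[4,18],[14,12],[17,2],[21,13],[25,18],[31,15],[34,18],[36,14],[37,0],[40,3],[41,0]]
[[4,18],[14,12],[17,2],[21,13],[25,18],[31,15],[34,18],[36,14],[37,12],[48,0]]
[[4,18],[14,12],[17,2],[21,13],[25,18],[31,15],[34,18],[36,14],[37,19],[48,0]]
[[4,18],[14,12],[17,2],[21,13],[25,18],[31,15],[34,18],[36,14],[37,19],[48,0]]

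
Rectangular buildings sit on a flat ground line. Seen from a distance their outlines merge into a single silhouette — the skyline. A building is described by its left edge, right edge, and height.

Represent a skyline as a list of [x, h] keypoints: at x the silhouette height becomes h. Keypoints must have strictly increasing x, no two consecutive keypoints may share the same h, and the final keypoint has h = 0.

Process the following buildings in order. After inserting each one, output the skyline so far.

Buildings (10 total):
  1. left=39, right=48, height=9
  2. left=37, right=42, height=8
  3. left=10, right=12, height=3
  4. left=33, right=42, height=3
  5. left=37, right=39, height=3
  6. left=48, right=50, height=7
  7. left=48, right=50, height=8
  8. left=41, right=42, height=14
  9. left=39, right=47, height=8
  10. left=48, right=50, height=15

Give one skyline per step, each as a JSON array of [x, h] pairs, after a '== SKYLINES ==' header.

== SKYLINES ==
[[39,9],[48,0]]
[[37,8],[39,9],[48,0]]
[[10,3],[12,0],[37,8],[39,9],[48,0]]
[[10,3],[12,0],[33,3],[37,8],[39,9],[48,0]]
[[10,3],[12,0],[33,3],[37,8],[39,9],[48,0]]
[[10,3],[12,0],[33,3],[37,8],[39,9],[48,7],[50,0]]
[[10,3],[12,0],[33,3],[37,8],[39,9],[48,8],[50,0]]
[[10,3],[12,0],[33,3],[37,8],[39,9],[41,14],[42,9],[48,8],[50,0]]
[[10,3],[12,0],[33,3],[37,8],[39,9],[41,14],[42,9],[48,8],[50,0]]
[[10,3],[12,0],[33,3],[37,8],[39,9],[41,14],[42,9],[48,15],[50,0]]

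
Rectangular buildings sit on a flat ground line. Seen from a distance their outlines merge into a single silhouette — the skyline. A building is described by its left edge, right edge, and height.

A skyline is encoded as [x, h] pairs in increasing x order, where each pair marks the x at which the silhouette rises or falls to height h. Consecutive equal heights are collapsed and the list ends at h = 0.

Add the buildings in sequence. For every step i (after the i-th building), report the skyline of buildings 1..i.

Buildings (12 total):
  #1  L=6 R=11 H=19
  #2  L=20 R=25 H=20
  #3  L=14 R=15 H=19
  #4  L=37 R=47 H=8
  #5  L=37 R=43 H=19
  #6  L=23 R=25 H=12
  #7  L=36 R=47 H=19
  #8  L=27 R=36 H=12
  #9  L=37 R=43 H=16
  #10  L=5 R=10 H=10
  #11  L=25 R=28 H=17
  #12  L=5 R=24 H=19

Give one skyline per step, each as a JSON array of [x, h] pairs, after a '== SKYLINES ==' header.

== SKYLINES ==
[[6,19],[11,0]]
[[6,19],[11,0],[20,20],[25,0]]
[[6,19],[11,0],[14,19],[15,0],[20,20],[25,0]]
[[6,19],[11,0],[14,19],[15,0],[20,20],[25,0],[37,8],[47,0]]
[[6,19],[11,0],[14,19],[15,0],[20,20],[25,0],[37,19],[43,8],[47,0]]
[[6,19],[11,0],[14,19],[15,0],[20,20],[25,0],[37,19],[43,8],[47,0]]
[[6,19],[11,0],[14,19],[15,0],[20,20],[25,0],[36,19],[47,0]]
[[6,19],[11,0],[14,19],[15,0],[20,20],[25,0],[27,12],[36,19],[47,0]]
[[6,19],[11,0],[14,19],[15,0],[20,20],[25,0],[27,12],[36,19],[47,0]]
[[5,10],[6,19],[11,0],[14,19],[15,0],[20,20],[25,0],[27,12],[36,19],[47,0]]
[[5,10],[6,19],[11,0],[14,19],[15,0],[20,20],[25,17],[28,12],[36,19],[47,0]]
[[5,19],[20,20],[25,17],[28,12],[36,19],[47,0]]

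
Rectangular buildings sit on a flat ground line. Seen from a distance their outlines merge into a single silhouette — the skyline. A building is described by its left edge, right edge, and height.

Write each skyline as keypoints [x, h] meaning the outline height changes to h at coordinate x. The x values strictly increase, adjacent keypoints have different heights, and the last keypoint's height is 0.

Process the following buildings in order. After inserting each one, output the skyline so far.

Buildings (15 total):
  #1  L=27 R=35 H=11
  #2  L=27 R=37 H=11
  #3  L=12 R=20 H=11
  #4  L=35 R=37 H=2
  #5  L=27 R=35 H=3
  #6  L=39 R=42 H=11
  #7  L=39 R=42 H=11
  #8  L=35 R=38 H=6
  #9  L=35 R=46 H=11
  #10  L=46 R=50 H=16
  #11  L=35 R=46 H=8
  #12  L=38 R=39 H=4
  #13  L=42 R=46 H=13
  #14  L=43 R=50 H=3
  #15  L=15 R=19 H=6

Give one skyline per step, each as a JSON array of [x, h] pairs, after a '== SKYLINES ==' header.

== SKYLINES ==
[[27,11],[35,0]]
[[27,11],[37,0]]
[[12,11],[20,0],[27,11],[37,0]]
[[12,11],[20,0],[27,11],[37,0]]
[[12,11],[20,0],[27,11],[37,0]]
[[12,11],[20,0],[27,11],[37,0],[39,11],[42,0]]
[[12,11],[20,0],[27,11],[37,0],[39,11],[42,0]]
[[12,11],[20,0],[27,11],[37,6],[38,0],[39,11],[42,0]]
[[12,11],[20,0],[27,11],[46,0]]
[[12,11],[20,0],[27,11],[46,16],[50,0]]
[[12,11],[20,0],[27,11],[46,16],[50,0]]
[[12,11],[20,0],[27,11],[46,16],[50,0]]
[[12,11],[20,0],[27,11],[42,13],[46,16],[50,0]]
[[12,11],[20,0],[27,11],[42,13],[46,16],[50,0]]
[[12,11],[20,0],[27,11],[42,13],[46,16],[50,0]]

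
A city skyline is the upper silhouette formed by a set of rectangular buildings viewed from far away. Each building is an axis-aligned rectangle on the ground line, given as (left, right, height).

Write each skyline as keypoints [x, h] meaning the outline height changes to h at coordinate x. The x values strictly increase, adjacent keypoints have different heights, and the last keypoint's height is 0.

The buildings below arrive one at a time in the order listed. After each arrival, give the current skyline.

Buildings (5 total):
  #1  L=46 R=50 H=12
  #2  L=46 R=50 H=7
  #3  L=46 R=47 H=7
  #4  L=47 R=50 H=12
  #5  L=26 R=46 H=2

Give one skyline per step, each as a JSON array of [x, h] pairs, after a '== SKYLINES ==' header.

== SKYLINES ==
[[46,12],[50,0]]
[[46,12],[50,0]]
[[46,12],[50,0]]
[[46,12],[50,0]]
[[26,2],[46,12],[50,0]]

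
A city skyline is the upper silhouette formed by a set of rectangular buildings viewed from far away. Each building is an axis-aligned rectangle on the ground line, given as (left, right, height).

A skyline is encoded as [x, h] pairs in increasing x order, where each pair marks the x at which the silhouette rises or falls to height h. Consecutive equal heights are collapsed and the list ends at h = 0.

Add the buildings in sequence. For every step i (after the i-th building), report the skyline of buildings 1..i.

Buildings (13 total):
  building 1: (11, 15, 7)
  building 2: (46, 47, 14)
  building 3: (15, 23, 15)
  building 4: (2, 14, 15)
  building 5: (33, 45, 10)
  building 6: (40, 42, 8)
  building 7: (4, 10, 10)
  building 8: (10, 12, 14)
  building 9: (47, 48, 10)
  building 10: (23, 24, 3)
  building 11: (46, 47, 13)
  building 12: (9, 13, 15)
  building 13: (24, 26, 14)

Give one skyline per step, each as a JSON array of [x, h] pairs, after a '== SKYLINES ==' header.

== SKYLINES ==
[[11,7],[15,0]]
[[11,7],[15,0],[46,14],[47,0]]
[[11,7],[15,15],[23,0],[46,14],[47,0]]
[[2,15],[14,7],[15,15],[23,0],[46,14],[47,0]]
[[2,15],[14,7],[15,15],[23,0],[33,10],[45,0],[46,14],[47,0]]
[[2,15],[14,7],[15,15],[23,0],[33,10],[45,0],[46,14],[47,0]]
[[2,15],[14,7],[15,15],[23,0],[33,10],[45,0],[46,14],[47,0]]
[[2,15],[14,7],[15,15],[23,0],[33,10],[45,0],[46,14],[47,0]]
[[2,15],[14,7],[15,15],[23,0],[33,10],[45,0],[46,14],[47,10],[48,0]]
[[2,15],[14,7],[15,15],[23,3],[24,0],[33,10],[45,0],[46,14],[47,10],[48,0]]
[[2,15],[14,7],[15,15],[23,3],[24,0],[33,10],[45,0],[46,14],[47,10],[48,0]]
[[2,15],[14,7],[15,15],[23,3],[24,0],[33,10],[45,0],[46,14],[47,10],[48,0]]
[[2,15],[14,7],[15,15],[23,3],[24,14],[26,0],[33,10],[45,0],[46,14],[47,10],[48,0]]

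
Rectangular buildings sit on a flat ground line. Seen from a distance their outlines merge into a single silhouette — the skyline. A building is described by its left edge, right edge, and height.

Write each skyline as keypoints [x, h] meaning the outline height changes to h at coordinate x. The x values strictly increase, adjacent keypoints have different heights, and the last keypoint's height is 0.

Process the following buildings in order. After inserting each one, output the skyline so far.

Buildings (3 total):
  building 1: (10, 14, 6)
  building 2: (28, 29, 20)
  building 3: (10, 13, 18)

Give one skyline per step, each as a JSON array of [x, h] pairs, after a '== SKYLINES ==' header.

== SKYLINES ==
[[10,6],[14,0]]
[[10,6],[14,0],[28,20],[29,0]]
[[10,18],[13,6],[14,0],[28,20],[29,0]]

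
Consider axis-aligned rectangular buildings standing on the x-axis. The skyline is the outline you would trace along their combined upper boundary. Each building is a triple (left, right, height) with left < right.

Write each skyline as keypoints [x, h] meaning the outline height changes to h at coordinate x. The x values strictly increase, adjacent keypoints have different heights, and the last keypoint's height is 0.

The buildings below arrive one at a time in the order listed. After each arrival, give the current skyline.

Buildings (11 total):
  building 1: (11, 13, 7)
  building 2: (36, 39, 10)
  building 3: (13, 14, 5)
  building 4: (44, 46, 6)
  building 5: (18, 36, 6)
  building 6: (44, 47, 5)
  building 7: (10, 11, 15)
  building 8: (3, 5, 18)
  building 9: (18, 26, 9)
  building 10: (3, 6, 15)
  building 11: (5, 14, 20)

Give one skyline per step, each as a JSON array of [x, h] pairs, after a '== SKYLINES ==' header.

== SKYLINES ==
[[11,7],[13,0]]
[[11,7],[13,0],[36,10],[39,0]]
[[11,7],[13,5],[14,0],[36,10],[39,0]]
[[11,7],[13,5],[14,0],[36,10],[39,0],[44,6],[46,0]]
[[11,7],[13,5],[14,0],[18,6],[36,10],[39,0],[44,6],[46,0]]
[[11,7],[13,5],[14,0],[18,6],[36,10],[39,0],[44,6],[46,5],[47,0]]
[[10,15],[11,7],[13,5],[14,0],[18,6],[36,10],[39,0],[44,6],[46,5],[47,0]]
[[3,18],[5,0],[10,15],[11,7],[13,5],[14,0],[18,6],[36,10],[39,0],[44,6],[46,5],[47,0]]
[[3,18],[5,0],[10,15],[11,7],[13,5],[14,0],[18,9],[26,6],[36,10],[39,0],[44,6],[46,5],[47,0]]
[[3,18],[5,15],[6,0],[10,15],[11,7],[13,5],[14,0],[18,9],[26,6],[36,10],[39,0],[44,6],[46,5],[47,0]]
[[3,18],[5,20],[14,0],[18,9],[26,6],[36,10],[39,0],[44,6],[46,5],[47,0]]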